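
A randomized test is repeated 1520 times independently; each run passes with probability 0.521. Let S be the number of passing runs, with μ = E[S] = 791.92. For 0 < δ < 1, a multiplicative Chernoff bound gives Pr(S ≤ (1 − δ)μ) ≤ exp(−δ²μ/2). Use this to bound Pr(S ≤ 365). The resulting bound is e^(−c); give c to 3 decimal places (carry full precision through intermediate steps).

Write 365 = (1 − δ)μ, so δ = 1 − 365/791.92 = 0.5390949…
Then the exponent is δ²μ/2 = (μ − 365)²/(2μ) = 115.075188.

115.075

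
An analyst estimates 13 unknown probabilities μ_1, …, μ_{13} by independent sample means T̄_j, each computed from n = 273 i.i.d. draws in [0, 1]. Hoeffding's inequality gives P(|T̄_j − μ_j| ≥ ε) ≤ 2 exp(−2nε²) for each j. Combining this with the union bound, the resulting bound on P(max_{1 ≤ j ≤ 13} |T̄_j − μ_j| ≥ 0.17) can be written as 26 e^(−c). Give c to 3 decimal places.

Union bound over the 13 events: P(max_{1 ≤ j ≤ 13} |T̄_j − μ_j| ≥ 0.17) ≤ 13·2·exp(−2nε²) = 26 exp(−2·273·0.17²).
So c = 2·273·0.17² = 15.7794.

15.779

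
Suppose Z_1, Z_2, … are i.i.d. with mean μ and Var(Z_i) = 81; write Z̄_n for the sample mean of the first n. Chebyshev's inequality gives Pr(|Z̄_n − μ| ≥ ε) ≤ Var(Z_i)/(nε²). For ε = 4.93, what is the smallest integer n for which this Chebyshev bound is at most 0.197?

17

Require 81/(n·4.93²) ≤ 0.197, i.e. n ≥ 81/(0.197·4.93²) = 16.917.
The smallest integer n is 17.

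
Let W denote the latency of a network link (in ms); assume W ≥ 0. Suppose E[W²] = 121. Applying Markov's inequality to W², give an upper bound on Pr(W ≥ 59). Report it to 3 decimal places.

Since W ≥ 0, the event {W ≥ 59} is the same as {W² ≥ 3481}.
Markov's inequality applied to W² gives Pr(W² ≥ 3481) ≤ E[W²]/3481 = 121/3481 = 0.0348.

0.035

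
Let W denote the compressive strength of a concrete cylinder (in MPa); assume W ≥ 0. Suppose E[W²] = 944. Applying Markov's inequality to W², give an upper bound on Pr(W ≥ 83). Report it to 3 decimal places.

Since W ≥ 0, the event {W ≥ 83} is the same as {W² ≥ 6889}.
Markov's inequality applied to W² gives Pr(W² ≥ 6889) ≤ E[W²]/6889 = 944/6889 = 0.1370.

0.137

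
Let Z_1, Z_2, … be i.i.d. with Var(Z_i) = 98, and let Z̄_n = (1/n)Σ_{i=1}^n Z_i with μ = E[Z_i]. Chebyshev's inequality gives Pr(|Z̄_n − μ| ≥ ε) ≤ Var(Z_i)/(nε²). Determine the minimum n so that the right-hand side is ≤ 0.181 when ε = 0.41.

Require 98/(n·0.41²) ≤ 0.181, i.e. n ≥ 98/(0.181·0.41²) = 3220.919.
The smallest integer n is 3221.

3221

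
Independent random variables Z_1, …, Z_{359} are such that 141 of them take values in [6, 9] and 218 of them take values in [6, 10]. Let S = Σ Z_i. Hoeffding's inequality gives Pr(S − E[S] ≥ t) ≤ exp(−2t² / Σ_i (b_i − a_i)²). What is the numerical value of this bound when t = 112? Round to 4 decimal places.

Σ(b_i − a_i)² = 141·3² + 218·4² = 4757.
Exponent = 2·112² / 4757 = 5.27391.
Bound = exp(−5.27391) = 0.00512.

0.0051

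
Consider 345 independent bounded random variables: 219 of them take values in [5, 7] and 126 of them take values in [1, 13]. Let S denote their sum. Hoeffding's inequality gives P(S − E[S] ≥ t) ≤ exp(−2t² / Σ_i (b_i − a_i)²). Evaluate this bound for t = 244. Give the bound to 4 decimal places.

Σ(b_i − a_i)² = 219·2² + 126·12² = 19020.
Exponent = 2·244² / 19020 = 6.26036.
Bound = exp(−6.26036) = 0.00191.

0.0019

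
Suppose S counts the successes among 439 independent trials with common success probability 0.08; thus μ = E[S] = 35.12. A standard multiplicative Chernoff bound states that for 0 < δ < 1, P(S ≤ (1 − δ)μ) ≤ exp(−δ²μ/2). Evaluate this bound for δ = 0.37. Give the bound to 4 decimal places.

Exponent = δ²μ/2 = 0.37²·35.12/2 = 2.4040.
Bound = exp(−2.4040) = 0.09036.

0.0904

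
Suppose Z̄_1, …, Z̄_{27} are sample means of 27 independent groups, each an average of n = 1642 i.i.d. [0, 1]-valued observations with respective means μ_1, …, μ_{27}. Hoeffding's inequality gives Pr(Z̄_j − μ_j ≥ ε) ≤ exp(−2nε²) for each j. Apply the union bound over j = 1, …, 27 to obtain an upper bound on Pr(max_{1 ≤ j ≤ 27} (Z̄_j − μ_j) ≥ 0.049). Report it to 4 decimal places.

Per-experiment Hoeffding bound: exp(−2·1642·0.049²) = exp(−7.88488) = 0.00037639.
Union bound over 27 events: 27·0.00037639 = 0.01016.

0.0102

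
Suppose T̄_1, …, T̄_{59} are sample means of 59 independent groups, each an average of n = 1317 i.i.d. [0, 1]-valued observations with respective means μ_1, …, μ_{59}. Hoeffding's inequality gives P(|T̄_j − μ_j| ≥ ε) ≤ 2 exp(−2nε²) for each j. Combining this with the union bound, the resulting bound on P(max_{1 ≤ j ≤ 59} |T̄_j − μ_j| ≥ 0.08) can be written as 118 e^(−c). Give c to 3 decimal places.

16.858

Union bound over the 59 events: P(max_{1 ≤ j ≤ 59} |T̄_j − μ_j| ≥ 0.08) ≤ 59·2·exp(−2nε²) = 118 exp(−2·1317·0.08²).
So c = 2·1317·0.08² = 16.8576.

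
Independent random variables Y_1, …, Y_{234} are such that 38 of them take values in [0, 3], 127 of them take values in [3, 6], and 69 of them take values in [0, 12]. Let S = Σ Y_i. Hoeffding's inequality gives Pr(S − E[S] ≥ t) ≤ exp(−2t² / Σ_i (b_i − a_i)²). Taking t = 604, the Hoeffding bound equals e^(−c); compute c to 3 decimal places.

Σ(b_i − a_i)² = 38·3² + 127·3² + 69·12² = 11421.
c = 2t² / 11421 = 2·604² / 11421 = 63.8851.

63.885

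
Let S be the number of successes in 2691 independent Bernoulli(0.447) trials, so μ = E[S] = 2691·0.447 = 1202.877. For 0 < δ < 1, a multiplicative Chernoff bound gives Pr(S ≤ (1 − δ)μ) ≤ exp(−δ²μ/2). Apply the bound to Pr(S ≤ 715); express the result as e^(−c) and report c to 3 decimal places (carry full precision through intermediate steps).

Write 715 = (1 − δ)μ, so δ = 1 − 715/1202.877 = 0.4055918…
Then the exponent is δ²μ/2 = (μ − 715)²/(2μ) = 98.939446.

98.939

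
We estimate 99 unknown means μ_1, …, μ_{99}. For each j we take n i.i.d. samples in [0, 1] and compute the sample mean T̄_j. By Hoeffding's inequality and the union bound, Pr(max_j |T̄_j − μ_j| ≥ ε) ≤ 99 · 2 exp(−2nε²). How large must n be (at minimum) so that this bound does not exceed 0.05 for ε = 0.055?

Need 2·99·exp(−2nε²) ≤ 0.05, i.e. exp(−2nε²) ≤ 0.05/198.
So 2nε² ≥ ln(198/0.05) = 8.283999.
Hence n ≥ 8.283999/(2·0.055²) = 1369.256.
The smallest integer n is 1370.

1370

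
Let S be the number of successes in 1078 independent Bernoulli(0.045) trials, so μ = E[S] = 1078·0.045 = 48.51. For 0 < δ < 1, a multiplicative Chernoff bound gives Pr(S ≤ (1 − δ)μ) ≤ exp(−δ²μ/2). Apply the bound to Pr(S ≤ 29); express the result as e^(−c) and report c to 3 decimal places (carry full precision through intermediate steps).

3.923

Write 29 = (1 − δ)μ, so δ = 1 − 29/48.51 = 0.4021851…
Then the exponent is δ²μ/2 = (μ − 29)²/(2μ) = 3.923316.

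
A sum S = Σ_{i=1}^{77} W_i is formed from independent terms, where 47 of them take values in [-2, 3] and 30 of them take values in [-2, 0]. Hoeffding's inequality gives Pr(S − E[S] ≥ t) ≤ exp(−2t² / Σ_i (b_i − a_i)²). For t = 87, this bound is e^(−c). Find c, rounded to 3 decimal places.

Σ(b_i − a_i)² = 47·5² + 30·2² = 1295.
c = 2t² / 1295 = 2·87² / 1295 = 11.6896.

11.690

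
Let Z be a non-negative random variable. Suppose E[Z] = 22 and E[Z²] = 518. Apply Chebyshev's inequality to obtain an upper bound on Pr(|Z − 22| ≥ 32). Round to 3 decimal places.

Var(Z) = E[Z²] − (E[Z])² = 518 − 484 = 34.
Chebyshev's inequality: Pr(|Z − μ| ≥ t) ≤ Var(Z)/t² = 34/1024 = 0.0332.

0.033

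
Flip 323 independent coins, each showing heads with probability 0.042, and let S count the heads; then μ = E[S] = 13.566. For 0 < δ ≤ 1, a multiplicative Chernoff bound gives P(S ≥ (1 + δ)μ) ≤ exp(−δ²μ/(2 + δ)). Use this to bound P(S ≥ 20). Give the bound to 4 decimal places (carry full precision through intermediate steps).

Write 20 = (1 + δ)μ, so δ = 20/13.566 − 1 = 0.4742739…
Then the exponent is δ²μ/(2 + δ) = (20 − μ)² / (μ·(2 + δ)) = 1.233282.
Bound = exp(−1.233282) = 0.29133.

0.2913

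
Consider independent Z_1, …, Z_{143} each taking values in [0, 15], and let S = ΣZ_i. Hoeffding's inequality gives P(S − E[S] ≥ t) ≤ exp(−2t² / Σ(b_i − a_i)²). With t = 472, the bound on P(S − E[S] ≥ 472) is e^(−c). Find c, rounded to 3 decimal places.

Σ(b_i − a_i)² = 143·(15)² = 32175.
c = 2t²/32175 = 2·472²/32175 = 13.8483.

13.848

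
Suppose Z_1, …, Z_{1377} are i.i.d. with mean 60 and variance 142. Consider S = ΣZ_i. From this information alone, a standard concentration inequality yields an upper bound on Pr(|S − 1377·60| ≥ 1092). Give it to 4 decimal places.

0.1640

With mean and variance of each term known, Chebyshev's inequality bounds the deviation of the sum (or sample mean).
Var(S) = n·Var(Z_i) = 1377·142 = 195534.
Chebyshev: Pr(|S − 1377·60| ≥ 1092) ≤ Var(S)/1092² = 195534/1192464 = 0.1640.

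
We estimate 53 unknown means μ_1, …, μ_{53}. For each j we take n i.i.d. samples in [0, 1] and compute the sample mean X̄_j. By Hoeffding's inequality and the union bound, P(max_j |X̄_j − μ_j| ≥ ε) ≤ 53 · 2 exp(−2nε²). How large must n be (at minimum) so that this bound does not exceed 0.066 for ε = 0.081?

563

Need 2·53·exp(−2nε²) ≤ 0.066, i.e. exp(−2nε²) ≤ 0.066/106.
So 2nε² ≥ ln(106/0.066) = 7.381540.
Hence n ≥ 7.381540/(2·0.081²) = 562.532.
The smallest integer n is 563.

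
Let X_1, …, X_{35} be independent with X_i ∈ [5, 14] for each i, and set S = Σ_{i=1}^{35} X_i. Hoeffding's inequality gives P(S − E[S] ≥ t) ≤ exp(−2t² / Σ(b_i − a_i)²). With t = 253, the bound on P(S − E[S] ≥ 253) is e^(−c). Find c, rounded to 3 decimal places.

Σ(b_i − a_i)² = 35·(9)² = 2835.
c = 2t²/2835 = 2·253²/2835 = 45.1563.

45.156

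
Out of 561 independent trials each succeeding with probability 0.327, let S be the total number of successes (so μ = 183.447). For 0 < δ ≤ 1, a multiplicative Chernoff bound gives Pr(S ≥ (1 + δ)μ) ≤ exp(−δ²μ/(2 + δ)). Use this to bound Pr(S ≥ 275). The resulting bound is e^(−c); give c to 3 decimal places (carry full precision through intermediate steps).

18.283

Write 275 = (1 + δ)μ, so δ = 275/183.447 − 1 = 0.4990706…
Then the exponent is δ²μ/(2 + δ) = (275 − μ)² / (μ·(2 + δ)) = 18.283361.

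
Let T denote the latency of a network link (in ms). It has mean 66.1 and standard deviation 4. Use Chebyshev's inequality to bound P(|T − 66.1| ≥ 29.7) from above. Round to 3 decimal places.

0.018

Chebyshev: P(|T − μ| ≥ t) ≤ Var(T)/t².
Var(T) = σ² = 4² = 16.
Bound = 16 / 882.09 = 0.0181.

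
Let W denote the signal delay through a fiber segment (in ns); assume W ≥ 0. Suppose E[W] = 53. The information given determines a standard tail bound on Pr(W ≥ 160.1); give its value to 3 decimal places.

Only the mean of a non-negative variable is known, so Markov's inequality is the applicable tail bound.
Markov's inequality: for a non-negative random variable, Pr(W ≥ a) ≤ E[W]/a.
Here E[W] = 53 and a = 160.1, so the bound is 53/160.1 = 0.3310.

0.331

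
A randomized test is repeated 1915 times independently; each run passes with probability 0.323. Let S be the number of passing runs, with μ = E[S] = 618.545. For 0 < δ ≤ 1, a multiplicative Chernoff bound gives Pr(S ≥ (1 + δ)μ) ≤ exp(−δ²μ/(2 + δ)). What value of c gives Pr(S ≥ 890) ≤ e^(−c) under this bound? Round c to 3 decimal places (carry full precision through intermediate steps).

Write 890 = (1 + δ)μ, so δ = 890/618.545 − 1 = 0.4388606…
Then the exponent is δ²μ/(2 + δ) = (890 − μ)² / (μ·(2 + δ)) = 48.846947.

48.847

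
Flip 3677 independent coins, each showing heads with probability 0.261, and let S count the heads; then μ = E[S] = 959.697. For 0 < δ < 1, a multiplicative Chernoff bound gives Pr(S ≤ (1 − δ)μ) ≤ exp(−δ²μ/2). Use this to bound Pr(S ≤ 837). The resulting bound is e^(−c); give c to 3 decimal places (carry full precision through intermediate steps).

Write 837 = (1 − δ)μ, so δ = 1 − 837/959.697 = 0.1278497…
Then the exponent is δ²μ/2 = (μ − 837)²/(2μ) = 7.843389.

7.843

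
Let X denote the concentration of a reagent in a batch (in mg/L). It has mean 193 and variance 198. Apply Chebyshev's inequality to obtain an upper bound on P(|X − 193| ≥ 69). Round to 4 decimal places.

Chebyshev: P(|X − μ| ≥ t) ≤ Var(X)/t².
Bound = 198 / 4761 = 0.0416.

0.0416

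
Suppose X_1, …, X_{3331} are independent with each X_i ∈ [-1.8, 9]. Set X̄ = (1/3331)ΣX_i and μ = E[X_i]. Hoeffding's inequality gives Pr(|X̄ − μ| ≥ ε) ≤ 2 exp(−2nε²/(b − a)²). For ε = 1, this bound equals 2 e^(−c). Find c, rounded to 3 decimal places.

57.116

c = 2nε²/(b − a)² = 2·3331·1² / 10.8² = 57.1159.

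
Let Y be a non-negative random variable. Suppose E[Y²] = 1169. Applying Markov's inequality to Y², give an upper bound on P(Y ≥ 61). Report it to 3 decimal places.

0.314

Since Y ≥ 0, the event {Y ≥ 61} is the same as {Y² ≥ 3721}.
Markov's inequality applied to Y² gives P(Y² ≥ 3721) ≤ E[Y²]/3721 = 1169/3721 = 0.3142.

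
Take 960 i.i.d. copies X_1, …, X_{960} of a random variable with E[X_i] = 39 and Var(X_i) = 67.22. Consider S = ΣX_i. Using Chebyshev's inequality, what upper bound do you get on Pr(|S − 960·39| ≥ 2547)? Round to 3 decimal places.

Var(S) = n·Var(X_i) = 960·67.22 = 64531.2.
Chebyshev: Pr(|S − 960·39| ≥ 2547) ≤ Var(S)/2547² = 64531.2/6487209 = 0.0099.

0.010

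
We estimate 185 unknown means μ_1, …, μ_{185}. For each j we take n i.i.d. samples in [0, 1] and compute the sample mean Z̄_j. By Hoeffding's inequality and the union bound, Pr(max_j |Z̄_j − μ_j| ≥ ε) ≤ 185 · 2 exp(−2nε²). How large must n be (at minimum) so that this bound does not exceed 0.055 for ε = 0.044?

2277

Need 2·185·exp(−2nε²) ≤ 0.055, i.e. exp(−2nε²) ≤ 0.055/370.
So 2nε² ≥ ln(370/0.055) = 8.813925.
Hence n ≥ 8.813925/(2·0.044²) = 2276.324.
The smallest integer n is 2277.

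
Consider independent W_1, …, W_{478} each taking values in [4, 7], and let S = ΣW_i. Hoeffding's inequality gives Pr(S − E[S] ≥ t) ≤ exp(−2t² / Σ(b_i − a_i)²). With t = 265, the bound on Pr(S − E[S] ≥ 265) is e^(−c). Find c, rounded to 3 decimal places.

Σ(b_i − a_i)² = 478·(3)² = 4302.
c = 2t²/4302 = 2·265²/4302 = 32.6476.

32.648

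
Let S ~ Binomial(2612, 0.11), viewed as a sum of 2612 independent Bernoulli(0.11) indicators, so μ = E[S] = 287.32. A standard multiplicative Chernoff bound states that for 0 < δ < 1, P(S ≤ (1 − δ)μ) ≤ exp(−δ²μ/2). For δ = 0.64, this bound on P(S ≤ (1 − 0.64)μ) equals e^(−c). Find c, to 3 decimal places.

58.843

c = δ²μ/2 = 0.64²·287.32/2 = 58.8431.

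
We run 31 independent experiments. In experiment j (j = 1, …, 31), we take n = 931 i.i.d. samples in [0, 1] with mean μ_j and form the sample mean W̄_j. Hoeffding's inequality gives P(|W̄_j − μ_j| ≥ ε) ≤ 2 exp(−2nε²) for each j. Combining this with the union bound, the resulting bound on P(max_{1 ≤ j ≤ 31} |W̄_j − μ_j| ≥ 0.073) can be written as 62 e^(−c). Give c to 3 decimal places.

Union bound over the 31 events: P(max_{1 ≤ j ≤ 31} |W̄_j − μ_j| ≥ 0.073) ≤ 31·2·exp(−2nε²) = 62 exp(−2·931·0.073²).
So c = 2·931·0.073² = 9.9226.

9.923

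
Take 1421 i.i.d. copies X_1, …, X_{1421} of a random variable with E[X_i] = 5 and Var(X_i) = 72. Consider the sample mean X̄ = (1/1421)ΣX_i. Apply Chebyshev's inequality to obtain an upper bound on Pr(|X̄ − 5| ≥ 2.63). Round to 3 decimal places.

0.007

Var(X̄) = Var(X_i)/n = 72/1421 = 0.050669.
Chebyshev: Pr(|X̄ − 5| ≥ 2.63) ≤ Var(X̄)/(2.63)² = 72/(1421·2.63²) = 0.0073.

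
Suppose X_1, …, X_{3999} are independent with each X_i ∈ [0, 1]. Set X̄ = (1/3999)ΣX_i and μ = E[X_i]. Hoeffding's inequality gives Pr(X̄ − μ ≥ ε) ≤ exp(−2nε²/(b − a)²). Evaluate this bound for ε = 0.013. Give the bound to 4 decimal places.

Exponent: 2nε²/(b − a)² = 2·3999·0.013² / 1² = 1.35166.
Bound = exp(−1.35166) = 0.25881.

0.2588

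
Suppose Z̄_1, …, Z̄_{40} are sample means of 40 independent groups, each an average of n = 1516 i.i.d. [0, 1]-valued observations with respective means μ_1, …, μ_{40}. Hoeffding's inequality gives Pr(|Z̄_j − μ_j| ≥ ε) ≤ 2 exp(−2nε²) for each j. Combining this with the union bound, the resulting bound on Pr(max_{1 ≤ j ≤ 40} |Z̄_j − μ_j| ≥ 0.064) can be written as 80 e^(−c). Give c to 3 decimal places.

Union bound over the 40 events: Pr(max_{1 ≤ j ≤ 40} |Z̄_j − μ_j| ≥ 0.064) ≤ 40·2·exp(−2nε²) = 80 exp(−2·1516·0.064²).
So c = 2·1516·0.064² = 12.4191.

12.419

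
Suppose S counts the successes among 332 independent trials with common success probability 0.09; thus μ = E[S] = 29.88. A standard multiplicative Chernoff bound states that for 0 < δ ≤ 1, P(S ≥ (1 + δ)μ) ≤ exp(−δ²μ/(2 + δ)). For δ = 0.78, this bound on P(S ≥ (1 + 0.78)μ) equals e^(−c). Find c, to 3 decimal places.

6.539

c = δ²μ/(2 + δ) = 0.78²·29.88/(2 + 0.78) = 6.5392.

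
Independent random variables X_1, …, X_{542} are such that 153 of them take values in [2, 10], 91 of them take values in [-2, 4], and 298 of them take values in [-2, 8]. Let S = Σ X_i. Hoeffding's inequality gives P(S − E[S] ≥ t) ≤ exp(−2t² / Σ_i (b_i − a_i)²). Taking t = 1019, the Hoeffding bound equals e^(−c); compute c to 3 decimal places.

Σ(b_i − a_i)² = 153·8² + 91·6² + 298·10² = 42868.
c = 2t² / 42868 = 2·1019² / 42868 = 48.4446.

48.445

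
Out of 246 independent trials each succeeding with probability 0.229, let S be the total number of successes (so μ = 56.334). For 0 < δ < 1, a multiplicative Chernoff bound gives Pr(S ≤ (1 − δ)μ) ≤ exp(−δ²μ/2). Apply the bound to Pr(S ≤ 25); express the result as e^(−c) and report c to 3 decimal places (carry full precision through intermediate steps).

Write 25 = (1 − δ)μ, so δ = 1 − 25/56.334 = 0.5562183…
Then the exponent is δ²μ/2 = (μ − 25)²/(2μ) = 8.714272.

8.714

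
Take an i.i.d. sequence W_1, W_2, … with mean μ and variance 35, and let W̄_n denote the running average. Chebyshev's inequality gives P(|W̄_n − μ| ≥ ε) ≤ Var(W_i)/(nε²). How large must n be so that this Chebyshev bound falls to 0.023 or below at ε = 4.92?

Require 35/(n·4.92²) ≤ 0.023, i.e. n ≥ 35/(0.023·4.92²) = 62.865.
The smallest integer n is 63.

63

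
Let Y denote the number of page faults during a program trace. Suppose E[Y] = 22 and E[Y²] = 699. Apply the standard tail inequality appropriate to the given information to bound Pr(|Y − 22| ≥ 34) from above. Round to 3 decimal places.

0.186

The first two moments determine the variance, so Chebyshev's inequality is the sharpest standard bound available.
Var(Y) = E[Y²] − (E[Y])² = 699 − 484 = 215.
Chebyshev's inequality: Pr(|Y − μ| ≥ t) ≤ Var(Y)/t² = 215/1156 = 0.1860.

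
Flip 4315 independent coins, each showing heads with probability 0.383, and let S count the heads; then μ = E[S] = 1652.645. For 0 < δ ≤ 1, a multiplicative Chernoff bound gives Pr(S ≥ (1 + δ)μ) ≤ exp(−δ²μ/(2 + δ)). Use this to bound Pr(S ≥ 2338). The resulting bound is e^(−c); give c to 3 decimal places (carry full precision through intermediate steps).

117.703

Write 2338 = (1 + δ)μ, so δ = 2338/1652.645 − 1 = 0.4147019…
Then the exponent is δ²μ/(2 + δ) = (2338 − μ)² / (μ·(2 + δ)) = 117.703147.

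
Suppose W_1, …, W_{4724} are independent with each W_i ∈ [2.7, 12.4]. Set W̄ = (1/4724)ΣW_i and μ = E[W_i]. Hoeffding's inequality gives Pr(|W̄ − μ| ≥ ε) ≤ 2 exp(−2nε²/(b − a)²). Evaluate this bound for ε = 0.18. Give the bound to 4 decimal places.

0.0773

Exponent: 2nε²/(b − a)² = 2·4724·0.18² / 9.7² = 3.25343.
Bound = 2·exp(−3.25343) = 0.07728.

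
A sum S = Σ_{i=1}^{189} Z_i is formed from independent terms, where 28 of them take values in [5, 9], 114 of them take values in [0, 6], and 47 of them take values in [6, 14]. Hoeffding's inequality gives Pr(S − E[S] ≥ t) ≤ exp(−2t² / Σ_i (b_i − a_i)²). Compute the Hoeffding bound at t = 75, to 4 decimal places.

Σ(b_i − a_i)² = 28·4² + 114·6² + 47·8² = 7560.
Exponent = 2·75² / 7560 = 1.48810.
Bound = exp(−1.48810) = 0.22580.

0.2258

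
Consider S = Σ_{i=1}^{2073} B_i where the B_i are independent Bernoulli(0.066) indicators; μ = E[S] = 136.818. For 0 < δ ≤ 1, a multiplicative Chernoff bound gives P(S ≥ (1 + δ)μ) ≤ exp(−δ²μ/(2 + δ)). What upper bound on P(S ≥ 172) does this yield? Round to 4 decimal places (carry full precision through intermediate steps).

0.0182

Write 172 = (1 + δ)μ, so δ = 172/136.818 − 1 = 0.2571445…
Then the exponent is δ²μ/(2 + δ) = (172 − μ)² / (μ·(2 + δ)) = 4.008099.
Bound = exp(−4.008099) = 0.01817.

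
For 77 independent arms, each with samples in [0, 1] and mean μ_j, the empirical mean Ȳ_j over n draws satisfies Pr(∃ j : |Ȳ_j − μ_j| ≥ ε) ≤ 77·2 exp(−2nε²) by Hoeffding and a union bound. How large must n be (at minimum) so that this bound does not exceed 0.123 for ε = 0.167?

Need 2·77·exp(−2nε²) ≤ 0.123, i.e. exp(−2nε²) ≤ 0.123/154.
So 2nε² ≥ ln(154/0.123) = 7.132524.
Hence n ≥ 7.132524/(2·0.167²) = 127.873.
The smallest integer n is 128.

128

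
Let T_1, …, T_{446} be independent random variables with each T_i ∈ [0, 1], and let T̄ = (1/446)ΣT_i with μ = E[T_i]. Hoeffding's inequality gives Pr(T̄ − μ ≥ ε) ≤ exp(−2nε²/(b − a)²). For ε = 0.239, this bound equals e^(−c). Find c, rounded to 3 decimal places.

c = 2nε²/(b − a)² = 2·446·0.239² / 1² = 50.9519.

50.952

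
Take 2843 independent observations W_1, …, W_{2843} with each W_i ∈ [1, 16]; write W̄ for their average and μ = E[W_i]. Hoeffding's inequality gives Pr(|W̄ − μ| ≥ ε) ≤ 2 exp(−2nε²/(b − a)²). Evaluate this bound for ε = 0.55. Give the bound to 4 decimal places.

Exponent: 2nε²/(b − a)² = 2·2843·0.55² / 15² = 7.64451.
Bound = 2·exp(−7.64451) = 0.00096.

0.0010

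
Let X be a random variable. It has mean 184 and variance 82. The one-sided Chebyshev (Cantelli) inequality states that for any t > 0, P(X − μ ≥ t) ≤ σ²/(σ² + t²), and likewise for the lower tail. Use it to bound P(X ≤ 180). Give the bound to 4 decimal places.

0.8367

Here σ² = 82 and t = 4, so σ² + t² = 98.
Cantelli's bound: 82/98 = 0.8367.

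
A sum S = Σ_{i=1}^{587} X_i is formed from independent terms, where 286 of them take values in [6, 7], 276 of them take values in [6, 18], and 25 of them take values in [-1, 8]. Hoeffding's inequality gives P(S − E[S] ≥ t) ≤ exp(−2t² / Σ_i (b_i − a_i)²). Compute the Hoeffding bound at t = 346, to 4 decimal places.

Σ(b_i − a_i)² = 286·1² + 276·12² + 25·9² = 42055.
Exponent = 2·346² / 42055 = 5.69331.
Bound = exp(−5.69331) = 0.00337.

0.0034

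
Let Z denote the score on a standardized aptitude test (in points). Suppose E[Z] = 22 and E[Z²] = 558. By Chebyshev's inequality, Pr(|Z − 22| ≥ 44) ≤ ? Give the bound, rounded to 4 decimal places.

0.0382

Var(Z) = E[Z²] − (E[Z])² = 558 − 484 = 74.
Chebyshev's inequality: Pr(|Z − μ| ≥ t) ≤ Var(Z)/t² = 74/1936 = 0.0382.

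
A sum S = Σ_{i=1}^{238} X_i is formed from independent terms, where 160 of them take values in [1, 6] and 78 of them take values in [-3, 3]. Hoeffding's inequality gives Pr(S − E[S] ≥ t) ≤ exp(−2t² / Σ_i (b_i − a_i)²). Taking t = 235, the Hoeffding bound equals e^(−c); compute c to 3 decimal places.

Σ(b_i − a_i)² = 160·5² + 78·6² = 6808.
c = 2t² / 6808 = 2·235² / 6808 = 16.2236.

16.224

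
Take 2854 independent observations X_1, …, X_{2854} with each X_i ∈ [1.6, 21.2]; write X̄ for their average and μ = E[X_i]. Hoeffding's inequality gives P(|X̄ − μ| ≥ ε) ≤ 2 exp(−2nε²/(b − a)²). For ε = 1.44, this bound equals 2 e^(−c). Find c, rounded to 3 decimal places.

30.810

c = 2nε²/(b − a)² = 2·2854·1.44² / 19.6² = 30.8104.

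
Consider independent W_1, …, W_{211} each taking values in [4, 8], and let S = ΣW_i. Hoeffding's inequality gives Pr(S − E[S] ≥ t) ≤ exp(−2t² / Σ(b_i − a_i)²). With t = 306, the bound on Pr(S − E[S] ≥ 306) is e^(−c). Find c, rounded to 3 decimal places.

55.472

Σ(b_i − a_i)² = 211·(4)² = 3376.
c = 2t²/3376 = 2·306²/3376 = 55.4716.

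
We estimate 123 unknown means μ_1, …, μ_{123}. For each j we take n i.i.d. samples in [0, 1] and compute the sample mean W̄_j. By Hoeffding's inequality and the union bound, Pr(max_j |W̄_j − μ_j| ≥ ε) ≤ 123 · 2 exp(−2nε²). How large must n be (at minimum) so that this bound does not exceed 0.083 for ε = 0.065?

947

Need 2·123·exp(−2nε²) ≤ 0.083, i.e. exp(−2nε²) ≤ 0.083/246.
So 2nε² ≥ ln(246/0.083) = 7.994246.
Hence n ≥ 7.994246/(2·0.065²) = 946.065.
The smallest integer n is 947.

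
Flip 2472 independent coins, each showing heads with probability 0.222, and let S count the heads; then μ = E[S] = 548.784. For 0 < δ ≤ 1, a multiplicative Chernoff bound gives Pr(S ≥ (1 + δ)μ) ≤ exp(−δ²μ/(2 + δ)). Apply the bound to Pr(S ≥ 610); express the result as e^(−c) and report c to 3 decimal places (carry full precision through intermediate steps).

3.234

Write 610 = (1 + δ)μ, so δ = 610/548.784 − 1 = 0.1115484…
Then the exponent is δ²μ/(2 + δ) = (610 − μ)² / (μ·(2 + δ)) = 3.233906.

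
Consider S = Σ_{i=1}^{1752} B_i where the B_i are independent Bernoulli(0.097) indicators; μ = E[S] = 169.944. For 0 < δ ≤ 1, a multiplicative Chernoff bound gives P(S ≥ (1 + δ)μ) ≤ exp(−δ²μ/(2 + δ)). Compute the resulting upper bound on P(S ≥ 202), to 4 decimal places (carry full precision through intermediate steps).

0.0631

Write 202 = (1 + δ)μ, so δ = 202/169.944 − 1 = 0.1886268…
Then the exponent is δ²μ/(2 + δ) = (202 − μ)² / (μ·(2 + δ)) = 2.762747.
Bound = exp(−2.762747) = 0.06312.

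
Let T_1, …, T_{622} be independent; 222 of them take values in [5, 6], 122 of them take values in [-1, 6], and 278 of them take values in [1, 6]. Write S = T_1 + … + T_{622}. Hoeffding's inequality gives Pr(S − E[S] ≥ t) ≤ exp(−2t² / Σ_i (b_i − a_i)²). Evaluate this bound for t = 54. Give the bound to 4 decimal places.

Σ(b_i − a_i)² = 222·1² + 122·7² + 278·5² = 13150.
Exponent = 2·54² / 13150 = 0.44350.
Bound = exp(−0.44350) = 0.64179.

0.6418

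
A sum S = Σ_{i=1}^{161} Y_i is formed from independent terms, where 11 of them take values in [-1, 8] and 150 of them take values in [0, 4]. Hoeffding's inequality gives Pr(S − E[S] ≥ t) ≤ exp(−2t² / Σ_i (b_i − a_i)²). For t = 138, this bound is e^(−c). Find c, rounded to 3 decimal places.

11.573

Σ(b_i − a_i)² = 11·9² + 150·4² = 3291.
c = 2t² / 3291 = 2·138² / 3291 = 11.5734.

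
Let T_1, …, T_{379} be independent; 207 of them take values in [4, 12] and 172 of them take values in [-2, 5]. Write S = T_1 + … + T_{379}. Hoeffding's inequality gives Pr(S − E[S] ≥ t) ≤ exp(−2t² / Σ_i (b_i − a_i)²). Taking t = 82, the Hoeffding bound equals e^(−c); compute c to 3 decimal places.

Σ(b_i − a_i)² = 207·8² + 172·7² = 21676.
c = 2t² / 21676 = 2·82² / 21676 = 0.6204.

0.620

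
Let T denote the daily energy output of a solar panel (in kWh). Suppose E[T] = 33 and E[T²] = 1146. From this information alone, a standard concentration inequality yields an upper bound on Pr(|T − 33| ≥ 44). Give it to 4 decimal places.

The first two moments determine the variance, so Chebyshev's inequality is the sharpest standard bound available.
Var(T) = E[T²] − (E[T])² = 1146 − 1089 = 57.
Chebyshev's inequality: Pr(|T − μ| ≥ t) ≤ Var(T)/t² = 57/1936 = 0.0294.

0.0294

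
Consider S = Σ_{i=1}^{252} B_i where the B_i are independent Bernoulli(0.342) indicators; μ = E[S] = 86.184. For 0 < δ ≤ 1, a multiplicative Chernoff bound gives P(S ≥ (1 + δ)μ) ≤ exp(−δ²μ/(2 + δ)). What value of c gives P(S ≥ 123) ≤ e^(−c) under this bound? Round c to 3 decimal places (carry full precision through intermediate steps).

Write 123 = (1 + δ)μ, so δ = 123/86.184 − 1 = 0.4271791…
Then the exponent is δ²μ/(2 + δ) = (123 − μ)² / (μ·(2 + δ)) = 6.479548.

6.480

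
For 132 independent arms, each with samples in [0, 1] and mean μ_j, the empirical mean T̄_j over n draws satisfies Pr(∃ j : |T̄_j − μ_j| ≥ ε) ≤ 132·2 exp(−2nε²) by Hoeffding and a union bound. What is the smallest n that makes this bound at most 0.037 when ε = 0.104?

411

Need 2·132·exp(−2nε²) ≤ 0.037, i.e. exp(−2nε²) ≤ 0.037/264.
So 2nε² ≥ ln(264/0.037) = 8.872786.
Hence n ≥ 8.872786/(2·0.104²) = 410.169.
The smallest integer n is 411.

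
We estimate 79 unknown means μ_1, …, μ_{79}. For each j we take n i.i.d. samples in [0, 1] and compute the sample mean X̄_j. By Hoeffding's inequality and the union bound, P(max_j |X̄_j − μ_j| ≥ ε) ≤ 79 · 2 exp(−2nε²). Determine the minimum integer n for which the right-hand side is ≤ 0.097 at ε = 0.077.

Need 2·79·exp(−2nε²) ≤ 0.097, i.e. exp(−2nε²) ≤ 0.097/158.
So 2nε² ≥ ln(158/0.097) = 7.395639.
Hence n ≥ 7.395639/(2·0.077²) = 623.684.
The smallest integer n is 624.

624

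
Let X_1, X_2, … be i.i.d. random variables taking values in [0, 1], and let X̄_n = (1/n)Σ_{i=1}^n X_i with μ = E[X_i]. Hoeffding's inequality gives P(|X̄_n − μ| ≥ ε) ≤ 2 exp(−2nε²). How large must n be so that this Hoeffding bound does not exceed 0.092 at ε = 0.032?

Require 2·exp(−2nε²) ≤ 0.092, i.e. 2nε² ≥ ln(2/0.092) = 3.079114.
So n ≥ 3.079114 / (2·0.032²) = 1503.474.
The smallest integer n is 1504.

1504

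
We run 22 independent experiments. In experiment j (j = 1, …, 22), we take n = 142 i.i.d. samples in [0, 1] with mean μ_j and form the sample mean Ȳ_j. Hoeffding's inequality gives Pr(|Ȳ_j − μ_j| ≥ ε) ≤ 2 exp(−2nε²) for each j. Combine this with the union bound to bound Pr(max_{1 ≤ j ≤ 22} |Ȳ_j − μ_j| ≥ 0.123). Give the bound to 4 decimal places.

0.5990

Per-experiment Hoeffding bound: 2·exp(−2·142·0.123²) = 2·exp(−4.29664) = 0.027229.
Union bound over 22 events: 22·0.027229 = 0.59903.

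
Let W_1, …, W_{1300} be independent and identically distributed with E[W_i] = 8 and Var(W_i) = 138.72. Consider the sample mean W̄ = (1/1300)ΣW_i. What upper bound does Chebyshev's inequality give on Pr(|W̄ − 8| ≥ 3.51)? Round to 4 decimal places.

Var(W̄) = Var(W_i)/n = 138.72/1300 = 0.10671.
Chebyshev: Pr(|W̄ − 8| ≥ 3.51) ≤ Var(W̄)/(3.51)² = 138.72/(1300·3.51²) = 0.0087.

0.0087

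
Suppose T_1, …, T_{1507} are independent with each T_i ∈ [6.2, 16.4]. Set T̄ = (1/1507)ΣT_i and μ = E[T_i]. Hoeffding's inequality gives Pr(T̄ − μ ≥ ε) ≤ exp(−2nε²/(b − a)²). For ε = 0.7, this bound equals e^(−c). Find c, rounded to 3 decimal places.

c = 2nε²/(b − a)² = 2·1507·0.7² / 10.2² = 14.1951.

14.195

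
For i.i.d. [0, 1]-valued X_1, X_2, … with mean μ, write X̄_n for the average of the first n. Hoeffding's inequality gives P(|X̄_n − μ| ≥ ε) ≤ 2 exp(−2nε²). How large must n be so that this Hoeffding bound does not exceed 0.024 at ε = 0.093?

256

Require 2·exp(−2nε²) ≤ 0.024, i.e. 2nε² ≥ ln(2/0.024) = 4.422849.
So n ≥ 4.422849 / (2·0.093²) = 255.686.
The smallest integer n is 256.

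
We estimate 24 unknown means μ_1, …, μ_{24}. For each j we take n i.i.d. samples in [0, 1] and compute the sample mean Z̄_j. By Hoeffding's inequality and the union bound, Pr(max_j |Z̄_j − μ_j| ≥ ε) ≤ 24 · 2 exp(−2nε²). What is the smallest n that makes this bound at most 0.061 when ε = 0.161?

Need 2·24·exp(−2nε²) ≤ 0.061, i.e. exp(−2nε²) ≤ 0.061/48.
So 2nε² ≥ ln(48/0.061) = 6.668082.
Hence n ≥ 6.668082/(2·0.161²) = 128.623.
The smallest integer n is 129.

129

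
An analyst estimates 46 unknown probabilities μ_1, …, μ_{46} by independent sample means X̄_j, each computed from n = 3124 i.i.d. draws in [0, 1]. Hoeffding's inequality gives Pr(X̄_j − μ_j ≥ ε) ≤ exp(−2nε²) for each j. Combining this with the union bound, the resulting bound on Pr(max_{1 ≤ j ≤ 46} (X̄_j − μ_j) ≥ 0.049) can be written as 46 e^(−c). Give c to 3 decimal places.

15.001

Union bound over the 46 events: Pr(max_{1 ≤ j ≤ 46} (X̄_j − μ_j) ≥ 0.049) ≤ 46·exp(−2nε²) = 46 exp(−2·3124·0.049²).
So c = 2·3124·0.049² = 15.0014.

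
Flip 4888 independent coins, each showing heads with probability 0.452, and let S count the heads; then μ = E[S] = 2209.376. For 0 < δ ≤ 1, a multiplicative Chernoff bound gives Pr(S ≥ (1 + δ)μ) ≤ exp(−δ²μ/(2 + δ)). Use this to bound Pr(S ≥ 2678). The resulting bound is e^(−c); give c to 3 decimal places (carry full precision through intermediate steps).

44.934

Write 2678 = (1 + δ)μ, so δ = 2678/2209.376 − 1 = 0.2121069…
Then the exponent is δ²μ/(2 + δ) = (2678 − μ)² / (μ·(2 + δ)) = 44.933816.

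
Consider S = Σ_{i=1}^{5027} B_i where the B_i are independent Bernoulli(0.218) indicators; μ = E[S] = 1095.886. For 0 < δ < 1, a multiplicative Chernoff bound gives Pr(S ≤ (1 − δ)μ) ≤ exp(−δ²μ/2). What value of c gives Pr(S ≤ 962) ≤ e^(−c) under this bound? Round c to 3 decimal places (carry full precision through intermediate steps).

Write 962 = (1 − δ)μ, so δ = 1 − 962/1095.886 = 0.1221715…
Then the exponent is δ²μ/2 = (μ − 962)²/(2μ) = 8.178524.

8.179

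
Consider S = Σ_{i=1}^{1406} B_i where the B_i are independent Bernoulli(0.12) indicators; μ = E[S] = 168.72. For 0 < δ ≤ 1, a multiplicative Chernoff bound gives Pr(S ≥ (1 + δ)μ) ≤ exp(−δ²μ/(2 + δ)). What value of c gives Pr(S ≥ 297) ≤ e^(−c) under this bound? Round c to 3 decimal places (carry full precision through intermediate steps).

35.334

Write 297 = (1 + δ)μ, so δ = 297/168.72 − 1 = 0.7603129…
Then the exponent is δ²μ/(2 + δ) = (297 − μ)² / (μ·(2 + δ)) = 35.334017.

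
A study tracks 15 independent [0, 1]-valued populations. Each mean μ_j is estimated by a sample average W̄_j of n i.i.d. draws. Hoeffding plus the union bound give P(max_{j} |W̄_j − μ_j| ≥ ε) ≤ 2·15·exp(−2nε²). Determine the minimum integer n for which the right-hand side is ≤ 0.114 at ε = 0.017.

9642

Need 2·15·exp(−2nε²) ≤ 0.114, i.e. exp(−2nε²) ≤ 0.114/30.
So 2nε² ≥ ln(30/0.114) = 5.572754.
Hence n ≥ 5.572754/(2·0.017²) = 9641.443.
The smallest integer n is 9642.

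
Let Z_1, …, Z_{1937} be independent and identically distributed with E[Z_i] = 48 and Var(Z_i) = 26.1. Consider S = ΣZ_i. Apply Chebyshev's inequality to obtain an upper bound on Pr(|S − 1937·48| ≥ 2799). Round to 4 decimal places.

Var(S) = n·Var(Z_i) = 1937·26.1 = 50555.7.
Chebyshev: Pr(|S − 1937·48| ≥ 2799) ≤ Var(S)/2799² = 50555.7/7834401 = 0.0065.

0.0065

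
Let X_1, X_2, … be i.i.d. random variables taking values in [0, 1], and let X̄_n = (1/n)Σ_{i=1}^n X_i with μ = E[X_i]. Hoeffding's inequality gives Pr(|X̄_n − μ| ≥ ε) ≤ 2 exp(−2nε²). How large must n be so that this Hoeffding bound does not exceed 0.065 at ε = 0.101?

Require 2·exp(−2nε²) ≤ 0.065, i.e. 2nε² ≥ ln(2/0.065) = 3.426515.
So n ≥ 3.426515 / (2·0.101²) = 167.950.
The smallest integer n is 168.

168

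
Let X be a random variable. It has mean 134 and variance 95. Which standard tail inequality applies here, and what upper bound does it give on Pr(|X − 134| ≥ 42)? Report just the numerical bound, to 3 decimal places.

Mean and variance are known, so Chebyshev's inequality applies.
Chebyshev: Pr(|X − μ| ≥ t) ≤ Var(X)/t².
Bound = 95 / 1764 = 0.0539.

0.054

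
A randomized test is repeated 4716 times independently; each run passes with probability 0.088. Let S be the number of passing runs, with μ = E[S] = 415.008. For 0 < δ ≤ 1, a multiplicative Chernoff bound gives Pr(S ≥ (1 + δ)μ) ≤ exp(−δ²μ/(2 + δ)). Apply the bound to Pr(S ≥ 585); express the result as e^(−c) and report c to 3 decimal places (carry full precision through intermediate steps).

Write 585 = (1 + δ)μ, so δ = 585/415.008 − 1 = 0.4096114…
Then the exponent is δ²μ/(2 + δ) = (585 − μ)² / (μ·(2 + δ)) = 28.897049.

28.897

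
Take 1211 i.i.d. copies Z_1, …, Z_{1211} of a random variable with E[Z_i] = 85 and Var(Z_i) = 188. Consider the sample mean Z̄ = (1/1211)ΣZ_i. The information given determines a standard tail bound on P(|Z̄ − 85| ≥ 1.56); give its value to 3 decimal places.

0.064

With mean and variance of each term known, Chebyshev's inequality bounds the deviation of the sum (or sample mean).
Var(Z̄) = Var(Z_i)/n = 188/1211 = 0.15524.
Chebyshev: P(|Z̄ − 85| ≥ 1.56) ≤ Var(Z̄)/(1.56)² = 188/(1211·1.56²) = 0.0638.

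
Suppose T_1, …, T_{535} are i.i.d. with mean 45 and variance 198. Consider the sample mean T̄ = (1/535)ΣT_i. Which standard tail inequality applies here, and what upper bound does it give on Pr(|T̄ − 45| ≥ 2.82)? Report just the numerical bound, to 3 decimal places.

With mean and variance of each term known, Chebyshev's inequality bounds the deviation of the sum (or sample mean).
Var(T̄) = Var(T_i)/n = 198/535 = 0.37009.
Chebyshev: Pr(|T̄ − 45| ≥ 2.82) ≤ Var(T̄)/(2.82)² = 198/(535·2.82²) = 0.0465.

0.047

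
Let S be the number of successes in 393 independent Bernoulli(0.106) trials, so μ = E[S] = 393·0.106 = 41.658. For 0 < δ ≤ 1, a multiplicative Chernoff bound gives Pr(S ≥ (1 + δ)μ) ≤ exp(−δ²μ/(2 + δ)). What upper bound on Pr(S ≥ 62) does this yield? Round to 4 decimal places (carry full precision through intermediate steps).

Write 62 = (1 + δ)μ, so δ = 62/41.658 − 1 = 0.4883096…
Then the exponent is δ²μ/(2 + δ) = (62 − μ)² / (μ·(2 + δ)) = 3.991944.
Bound = exp(−3.991944) = 0.01846.

0.0185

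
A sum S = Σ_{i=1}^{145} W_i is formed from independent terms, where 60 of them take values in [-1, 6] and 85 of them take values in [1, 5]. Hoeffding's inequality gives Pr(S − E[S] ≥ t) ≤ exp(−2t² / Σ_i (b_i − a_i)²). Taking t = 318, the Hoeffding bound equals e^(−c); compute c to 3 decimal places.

Σ(b_i − a_i)² = 60·7² + 85·4² = 4300.
c = 2t² / 4300 = 2·318² / 4300 = 47.0344.

47.034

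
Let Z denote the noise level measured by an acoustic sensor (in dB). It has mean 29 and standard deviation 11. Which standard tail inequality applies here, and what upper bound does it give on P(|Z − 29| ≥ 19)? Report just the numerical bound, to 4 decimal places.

Mean and variance are known, so Chebyshev's inequality applies.
Chebyshev: P(|Z − μ| ≥ t) ≤ Var(Z)/t².
Var(Z) = σ² = 11² = 121.
Bound = 121 / 361 = 0.3352.

0.3352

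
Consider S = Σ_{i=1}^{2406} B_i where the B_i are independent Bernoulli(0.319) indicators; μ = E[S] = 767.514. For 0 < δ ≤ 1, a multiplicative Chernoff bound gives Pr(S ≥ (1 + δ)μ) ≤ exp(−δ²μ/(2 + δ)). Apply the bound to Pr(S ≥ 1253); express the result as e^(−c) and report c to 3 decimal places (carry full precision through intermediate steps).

116.652

Write 1253 = (1 + δ)μ, so δ = 1253/767.514 − 1 = 0.6325435…
Then the exponent is δ²μ/(2 + δ) = (1253 − μ)² / (μ·(2 + δ)) = 116.651830.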